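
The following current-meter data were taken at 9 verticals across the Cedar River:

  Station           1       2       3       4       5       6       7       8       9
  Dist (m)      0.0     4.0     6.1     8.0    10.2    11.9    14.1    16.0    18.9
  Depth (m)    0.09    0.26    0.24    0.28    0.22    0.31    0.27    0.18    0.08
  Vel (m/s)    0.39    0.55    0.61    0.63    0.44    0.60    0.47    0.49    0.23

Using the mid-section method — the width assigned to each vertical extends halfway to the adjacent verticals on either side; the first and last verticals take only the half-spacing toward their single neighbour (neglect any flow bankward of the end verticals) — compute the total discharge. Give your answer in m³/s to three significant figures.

w_1 = (4.0 − 0.0)/2 = 2 m; q_1 = 0.39 × 0.09 × 2 = 0.07020 m³/s
w_2 = (6.1 − 0.0)/2 = 3.05 m; q_2 = 0.55 × 0.26 × 3.05 = 0.4362 m³/s
w_3 = (8.0 − 4.0)/2 = 2 m; q_3 = 0.61 × 0.24 × 2 = 0.2928 m³/s
w_4 = (10.2 − 6.1)/2 = 2.05 m; q_4 = 0.63 × 0.28 × 2.05 = 0.3616 m³/s
w_5 = (11.9 − 8.0)/2 = 1.95 m; q_5 = 0.44 × 0.22 × 1.95 = 0.1888 m³/s
w_6 = (14.1 − 10.2)/2 = 1.95 m; q_6 = 0.60 × 0.31 × 1.95 = 0.3627 m³/s
w_7 = (16.0 − 11.9)/2 = 2.05 m; q_7 = 0.47 × 0.27 × 2.05 = 0.2601 m³/s
w_8 = (18.9 − 14.1)/2 = 2.4 m; q_8 = 0.49 × 0.18 × 2.4 = 0.2117 m³/s
w_9 = (18.9 − 16.0)/2 = 1.45 m; q_9 = 0.23 × 0.08 × 1.45 = 0.02668 m³/s
Q = Σ qᵢ = 2.211 m³/s

2.21 m³/s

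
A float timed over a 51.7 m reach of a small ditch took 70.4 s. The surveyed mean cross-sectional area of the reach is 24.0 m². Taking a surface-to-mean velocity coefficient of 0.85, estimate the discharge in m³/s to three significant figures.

15.0 m³/s

v_surface = L / t̄ = 51.7 / 70.4 = 0.7344 m/s
v_mean = 0.85 × 0.7344 = 0.6242 m/s
Q = A × v_mean = 24.0 × 0.6242 = 14.98 m³/s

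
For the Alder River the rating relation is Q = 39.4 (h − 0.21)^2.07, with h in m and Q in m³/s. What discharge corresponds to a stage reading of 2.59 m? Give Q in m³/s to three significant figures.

Q = 39.4 × (2.59 − 0.21)^2.07 = 39.4 × 2.38^2.07 = 237.1 m³/s

237 m³/s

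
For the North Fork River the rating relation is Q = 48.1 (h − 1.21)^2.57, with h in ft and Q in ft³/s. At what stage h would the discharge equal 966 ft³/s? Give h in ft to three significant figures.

4.42 ft

h − h₀ = (Q/C)^(1/b) = (966/48.1)^(1/2.57) = 3.213 ft
h = 1.21 + 3.213 = 4.423 ft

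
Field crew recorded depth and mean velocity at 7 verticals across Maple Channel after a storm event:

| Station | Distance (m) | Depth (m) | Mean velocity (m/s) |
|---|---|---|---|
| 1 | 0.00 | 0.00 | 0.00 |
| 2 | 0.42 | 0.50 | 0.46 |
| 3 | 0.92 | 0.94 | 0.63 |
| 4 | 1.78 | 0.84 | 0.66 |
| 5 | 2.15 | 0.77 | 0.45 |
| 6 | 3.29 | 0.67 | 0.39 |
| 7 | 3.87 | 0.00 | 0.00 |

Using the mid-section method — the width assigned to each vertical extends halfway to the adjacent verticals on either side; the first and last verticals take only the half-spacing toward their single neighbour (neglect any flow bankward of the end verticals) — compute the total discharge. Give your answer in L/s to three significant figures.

w_2 = (0.92 − 0.00)/2 = 0.46 m; q_2 = 0.46 × 0.50 × 0.46 = 0.1058 m³/s
w_3 = (1.78 − 0.42)/2 = 0.68 m; q_3 = 0.63 × 0.94 × 0.68 = 0.4027 m³/s
w_4 = (2.15 − 0.92)/2 = 0.615 m; q_4 = 0.66 × 0.84 × 0.615 = 0.3410 m³/s
w_5 = (3.29 − 1.78)/2 = 0.755 m; q_5 = 0.45 × 0.77 × 0.755 = 0.2616 m³/s
w_6 = (3.87 − 2.15)/2 = 0.86 m; q_6 = 0.39 × 0.67 × 0.86 = 0.2247 m³/s
Stations 1, 7 contribute zero (depth or velocity is 0).
Q = Σ qᵢ = 1.336 m³/s
= 1.336 × 1000 = 1336 L/s

1340 L/s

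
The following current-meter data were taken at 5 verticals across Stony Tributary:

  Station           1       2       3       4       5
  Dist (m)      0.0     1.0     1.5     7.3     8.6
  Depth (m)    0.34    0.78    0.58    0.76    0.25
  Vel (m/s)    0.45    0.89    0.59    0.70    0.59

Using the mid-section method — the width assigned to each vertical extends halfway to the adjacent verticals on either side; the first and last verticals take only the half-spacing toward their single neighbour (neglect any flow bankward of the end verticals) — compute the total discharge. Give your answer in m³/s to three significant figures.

w_1 = (1.0 − 0.0)/2 = 0.5 m; q_1 = 0.45 × 0.34 × 0.5 = 0.07650 m³/s
w_2 = (1.5 − 0.0)/2 = 0.75 m; q_2 = 0.89 × 0.78 × 0.75 = 0.5207 m³/s
w_3 = (7.3 − 1.0)/2 = 3.15 m; q_3 = 0.59 × 0.58 × 3.15 = 1.078 m³/s
w_4 = (8.6 − 1.5)/2 = 3.55 m; q_4 = 0.70 × 0.76 × 3.55 = 1.889 m³/s
w_5 = (8.6 − 7.3)/2 = 0.65 m; q_5 = 0.59 × 0.25 × 0.65 = 0.09588 m³/s
Q = Σ qᵢ = 3.660 m³/s

3.66 m³/s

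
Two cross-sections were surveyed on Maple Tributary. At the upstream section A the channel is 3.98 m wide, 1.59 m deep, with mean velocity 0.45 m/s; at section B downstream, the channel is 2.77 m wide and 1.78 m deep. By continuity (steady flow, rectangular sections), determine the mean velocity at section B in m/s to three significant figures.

0.578 m/s

Q = A₁V₁ = (3.98×1.59) × 0.45 = 2.848 m³/s
A₂ = 2.77 × 1.78 = 4.931 m²
V₂ = Q/A₂ = 2.848/4.931 = 0.5776 m/s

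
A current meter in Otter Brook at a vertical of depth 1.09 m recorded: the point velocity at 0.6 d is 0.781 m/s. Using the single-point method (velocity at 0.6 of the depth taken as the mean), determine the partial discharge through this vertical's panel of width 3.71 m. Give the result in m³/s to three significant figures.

v̄ = v₀.₆ = 0.781 m/s
q = v̄ × d × w = 0.7810 × 1.09 × 3.71 = 3.158 m³/s

3.16 m³/s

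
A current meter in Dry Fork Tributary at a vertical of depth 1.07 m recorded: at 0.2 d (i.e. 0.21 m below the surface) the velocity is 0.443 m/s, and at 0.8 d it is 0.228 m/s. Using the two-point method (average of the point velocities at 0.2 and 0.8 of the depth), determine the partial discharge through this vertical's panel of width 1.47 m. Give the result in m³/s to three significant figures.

v̄ = (0.443 + 0.228) / 2 = 0.3355 m/s
q = v̄ × d × w = 0.3355 × 1.07 × 1.47 = 0.5277 m³/s

0.528 m³/s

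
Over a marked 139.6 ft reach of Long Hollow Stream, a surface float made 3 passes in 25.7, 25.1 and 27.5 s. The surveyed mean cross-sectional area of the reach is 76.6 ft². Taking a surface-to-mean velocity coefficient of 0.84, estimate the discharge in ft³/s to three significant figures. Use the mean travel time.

344 ft³/s

t̄ = (25.7 + 25.1 + 27.5) / 3 = 26.1 s
v_surface = L / t̄ = 139.6 / 26.1 = 5.349 ft/s
v_mean = 0.84 × 5.349 = 4.493 ft/s
Q = A × v_mean = 76.6 × 4.493 = 344.2 ft³/s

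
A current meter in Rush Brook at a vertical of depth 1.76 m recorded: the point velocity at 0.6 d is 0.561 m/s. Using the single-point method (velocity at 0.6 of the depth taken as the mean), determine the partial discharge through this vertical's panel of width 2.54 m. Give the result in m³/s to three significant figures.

2.51 m³/s

v̄ = v₀.₆ = 0.561 m/s
q = v̄ × d × w = 0.5610 × 1.76 × 2.54 = 2.508 m³/s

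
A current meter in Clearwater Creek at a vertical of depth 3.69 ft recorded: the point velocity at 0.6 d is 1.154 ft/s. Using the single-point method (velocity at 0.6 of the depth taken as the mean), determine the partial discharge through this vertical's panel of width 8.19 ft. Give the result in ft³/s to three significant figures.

v̄ = v₀.₆ = 1.154 ft/s
q = v̄ × d × w = 1.154 × 3.69 × 8.19 = 34.88 ft³/s

34.9 ft³/s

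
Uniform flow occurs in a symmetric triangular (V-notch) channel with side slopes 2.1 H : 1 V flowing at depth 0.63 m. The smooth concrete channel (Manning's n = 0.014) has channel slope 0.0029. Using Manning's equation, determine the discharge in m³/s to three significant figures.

1.39 m³/s

A = z·y² = 2.1×0.63² = 0.8335 m²
P = 2y√(1+z²) = 2×0.63×√(1+2.1²) = 2.931 m
R = A/P = 0.8335/2.931 = 0.2844 m
Q = (1/n)·A·R^(2/3)·S^(1/2) = (1/0.014) × 0.8335 × 0.2844^(2/3) × 0.0029^(1/2) = 1.387 m³/s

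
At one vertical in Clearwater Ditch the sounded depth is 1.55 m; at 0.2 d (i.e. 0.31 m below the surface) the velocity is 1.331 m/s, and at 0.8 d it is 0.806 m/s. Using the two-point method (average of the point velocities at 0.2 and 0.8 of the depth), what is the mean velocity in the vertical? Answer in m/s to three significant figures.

v̄ = (1.331 + 0.806) / 2 = 1.069 m/s

1.07 m/s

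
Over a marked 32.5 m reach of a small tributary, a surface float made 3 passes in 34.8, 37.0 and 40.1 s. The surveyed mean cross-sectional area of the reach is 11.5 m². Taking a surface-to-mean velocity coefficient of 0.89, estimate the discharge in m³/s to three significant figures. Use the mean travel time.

8.92 m³/s

t̄ = (34.8 + 37.0 + 40.1) / 3 = 37.3 s
v_surface = L / t̄ = 32.5 / 37.3 = 0.8713 m/s
v_mean = 0.89 × 0.8713 = 0.7755 m/s
Q = A × v_mean = 11.5 × 0.7755 = 8.918 m³/s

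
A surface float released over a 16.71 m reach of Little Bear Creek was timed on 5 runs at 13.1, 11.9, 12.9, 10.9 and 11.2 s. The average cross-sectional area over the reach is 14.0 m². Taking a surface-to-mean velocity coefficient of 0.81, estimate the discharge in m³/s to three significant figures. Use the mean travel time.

t̄ = (13.1 + 11.9 + 12.9 + 10.9 + 11.2) / 5 = 12 s
v_surface = L / t̄ = 16.71 / 12 = 1.393 m/s
v_mean = 0.81 × 1.393 = 1.128 m/s
Q = A × v_mean = 14.0 × 1.128 = 15.79 m³/s

15.8 m³/s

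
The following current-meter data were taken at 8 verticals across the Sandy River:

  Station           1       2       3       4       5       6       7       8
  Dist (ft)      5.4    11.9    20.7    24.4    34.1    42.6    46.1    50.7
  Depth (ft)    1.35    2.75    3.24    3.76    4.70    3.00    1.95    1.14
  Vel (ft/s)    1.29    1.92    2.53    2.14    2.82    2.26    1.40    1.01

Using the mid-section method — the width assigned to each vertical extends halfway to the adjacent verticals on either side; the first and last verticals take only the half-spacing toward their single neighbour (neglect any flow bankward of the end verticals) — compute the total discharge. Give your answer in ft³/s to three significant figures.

326 ft³/s

w_1 = (11.9 − 5.4)/2 = 3.25 ft; q_1 = 1.29 × 1.35 × 3.25 = 5.660 ft³/s
w_2 = (20.7 − 5.4)/2 = 7.65 ft; q_2 = 1.92 × 2.75 × 7.65 = 40.39 ft³/s
w_3 = (24.4 − 11.9)/2 = 6.25 ft; q_3 = 2.53 × 3.24 × 6.25 = 51.23 ft³/s
w_4 = (34.1 − 20.7)/2 = 6.7 ft; q_4 = 2.14 × 3.76 × 6.7 = 53.91 ft³/s
w_5 = (42.6 − 24.4)/2 = 9.1 ft; q_5 = 2.82 × 4.70 × 9.1 = 120.6 ft³/s
w_6 = (46.1 − 34.1)/2 = 6 ft; q_6 = 2.26 × 3.00 × 6 = 40.68 ft³/s
w_7 = (50.7 − 42.6)/2 = 4.05 ft; q_7 = 1.40 × 1.95 × 4.05 = 11.06 ft³/s
w_8 = (50.7 − 46.1)/2 = 2.3 ft; q_8 = 1.01 × 1.14 × 2.3 = 2.648 ft³/s
Q = Σ qᵢ = 326.2 ft³/s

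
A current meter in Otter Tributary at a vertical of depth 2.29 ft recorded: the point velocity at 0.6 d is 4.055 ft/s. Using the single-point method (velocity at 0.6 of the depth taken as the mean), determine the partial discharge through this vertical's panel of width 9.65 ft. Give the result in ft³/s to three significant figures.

v̄ = v₀.₆ = 4.055 ft/s
q = v̄ × d × w = 4.055 × 2.29 × 9.65 = 89.61 ft³/s

89.6 ft³/s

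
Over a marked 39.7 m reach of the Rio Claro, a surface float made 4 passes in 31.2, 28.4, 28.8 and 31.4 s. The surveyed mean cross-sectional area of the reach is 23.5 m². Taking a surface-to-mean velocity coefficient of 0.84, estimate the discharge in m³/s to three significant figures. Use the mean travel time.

26.2 m³/s

t̄ = (31.2 + 28.4 + 28.8 + 31.4) / 4 = 29.95 s
v_surface = L / t̄ = 39.7 / 29.95 = 1.326 m/s
v_mean = 0.84 × 1.326 = 1.113 m/s
Q = A × v_mean = 23.5 × 1.113 = 26.17 m³/s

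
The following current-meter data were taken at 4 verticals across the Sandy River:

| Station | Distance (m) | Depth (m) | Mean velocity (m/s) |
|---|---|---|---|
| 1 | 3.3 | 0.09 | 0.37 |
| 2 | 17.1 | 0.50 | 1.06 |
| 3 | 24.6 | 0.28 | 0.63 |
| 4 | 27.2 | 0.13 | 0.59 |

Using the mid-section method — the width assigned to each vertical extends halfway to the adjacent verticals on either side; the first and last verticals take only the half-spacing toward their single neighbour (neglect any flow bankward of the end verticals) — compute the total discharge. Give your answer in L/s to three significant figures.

w_1 = (17.1 − 3.3)/2 = 6.9 m; q_1 = 0.37 × 0.09 × 6.9 = 0.2298 m³/s
w_2 = (24.6 − 3.3)/2 = 10.65 m; q_2 = 1.06 × 0.50 × 10.65 = 5.645 m³/s
w_3 = (27.2 − 17.1)/2 = 5.05 m; q_3 = 0.63 × 0.28 × 5.05 = 0.8908 m³/s
w_4 = (27.2 − 24.6)/2 = 1.3 m; q_4 = 0.59 × 0.13 × 1.3 = 0.09971 m³/s
Q = Σ qᵢ = 6.865 m³/s
= 6.865 × 1000 = 6865 L/s

6860 L/s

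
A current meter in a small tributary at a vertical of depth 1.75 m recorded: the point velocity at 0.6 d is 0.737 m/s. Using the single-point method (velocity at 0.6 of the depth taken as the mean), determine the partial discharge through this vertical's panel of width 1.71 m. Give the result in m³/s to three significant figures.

2.21 m³/s

v̄ = v₀.₆ = 0.737 m/s
q = v̄ × d × w = 0.7370 × 1.75 × 1.71 = 2.205 m³/s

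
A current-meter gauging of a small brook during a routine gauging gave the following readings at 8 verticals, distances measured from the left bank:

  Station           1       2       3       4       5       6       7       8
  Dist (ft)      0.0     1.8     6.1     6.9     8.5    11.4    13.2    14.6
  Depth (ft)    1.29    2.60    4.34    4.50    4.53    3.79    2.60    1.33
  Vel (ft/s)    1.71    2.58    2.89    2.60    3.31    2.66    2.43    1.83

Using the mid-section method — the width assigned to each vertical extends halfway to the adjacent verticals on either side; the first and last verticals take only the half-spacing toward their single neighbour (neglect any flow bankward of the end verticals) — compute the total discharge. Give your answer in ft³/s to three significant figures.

w_1 = (1.8 − 0.0)/2 = 0.9 ft; q_1 = 1.71 × 1.29 × 0.9 = 1.985 ft³/s
w_2 = (6.1 − 0.0)/2 = 3.05 ft; q_2 = 2.58 × 2.60 × 3.05 = 20.46 ft³/s
w_3 = (6.9 − 1.8)/2 = 2.55 ft; q_3 = 2.89 × 4.34 × 2.55 = 31.98 ft³/s
w_4 = (8.5 − 6.1)/2 = 1.2 ft; q_4 = 2.60 × 4.50 × 1.2 = 14.04 ft³/s
w_5 = (11.4 − 6.9)/2 = 2.25 ft; q_5 = 3.31 × 4.53 × 2.25 = 33.74 ft³/s
w_6 = (13.2 − 8.5)/2 = 2.35 ft; q_6 = 2.66 × 3.79 × 2.35 = 23.69 ft³/s
w_7 = (14.6 − 11.4)/2 = 1.6 ft; q_7 = 2.43 × 2.60 × 1.6 = 10.11 ft³/s
w_8 = (14.6 − 13.2)/2 = 0.7 ft; q_8 = 1.83 × 1.33 × 0.7 = 1.704 ft³/s
Q = Σ qᵢ = 137.7 ft³/s

138 ft³/s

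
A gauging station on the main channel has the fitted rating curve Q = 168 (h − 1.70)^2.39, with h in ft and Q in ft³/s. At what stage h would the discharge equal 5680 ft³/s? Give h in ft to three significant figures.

h − h₀ = (Q/C)^(1/b) = (5680/168)^(1/2.39) = 4.363 ft
h = 1.70 + 4.363 = 6.063 ft

6.06 ft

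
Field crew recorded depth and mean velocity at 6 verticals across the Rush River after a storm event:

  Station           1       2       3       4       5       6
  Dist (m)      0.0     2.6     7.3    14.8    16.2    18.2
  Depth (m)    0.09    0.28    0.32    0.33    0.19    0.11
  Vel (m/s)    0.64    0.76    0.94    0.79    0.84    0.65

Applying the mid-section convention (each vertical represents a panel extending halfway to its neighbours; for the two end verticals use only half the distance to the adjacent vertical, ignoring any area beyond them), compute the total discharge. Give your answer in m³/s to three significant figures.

w_1 = (2.6 − 0.0)/2 = 1.3 m; q_1 = 0.64 × 0.09 × 1.3 = 0.07488 m³/s
w_2 = (7.3 − 0.0)/2 = 3.65 m; q_2 = 0.76 × 0.28 × 3.65 = 0.7767 m³/s
w_3 = (14.8 − 2.6)/2 = 6.1 m; q_3 = 0.94 × 0.32 × 6.1 = 1.835 m³/s
w_4 = (16.2 − 7.3)/2 = 4.45 m; q_4 = 0.79 × 0.33 × 4.45 = 1.160 m³/s
w_5 = (18.2 − 14.8)/2 = 1.7 m; q_5 = 0.84 × 0.19 × 1.7 = 0.2713 m³/s
w_6 = (18.2 − 16.2)/2 = 1 m; q_6 = 0.65 × 0.11 × 1 = 0.07150 m³/s
Q = Σ qᵢ = 4.189 m³/s

4.19 m³/s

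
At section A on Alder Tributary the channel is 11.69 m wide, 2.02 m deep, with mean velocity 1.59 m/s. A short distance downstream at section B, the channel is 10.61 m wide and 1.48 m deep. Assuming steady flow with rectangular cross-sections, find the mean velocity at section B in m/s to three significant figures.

2.39 m/s

Q = A₁V₁ = (11.69×2.02) × 1.59 = 37.55 m³/s
A₂ = 10.61 × 1.48 = 15.70 m²
V₂ = Q/A₂ = 37.55/15.70 = 2.391 m/s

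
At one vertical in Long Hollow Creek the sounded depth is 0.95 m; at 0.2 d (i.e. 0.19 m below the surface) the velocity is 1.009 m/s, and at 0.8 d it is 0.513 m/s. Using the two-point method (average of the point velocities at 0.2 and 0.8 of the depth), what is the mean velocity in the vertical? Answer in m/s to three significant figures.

v̄ = (1.009 + 0.513) / 2 = 0.7610 m/s

0.761 m/s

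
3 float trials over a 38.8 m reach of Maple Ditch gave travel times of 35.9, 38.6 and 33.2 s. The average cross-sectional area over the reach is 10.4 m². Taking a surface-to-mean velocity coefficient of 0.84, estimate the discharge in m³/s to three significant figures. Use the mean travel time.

t̄ = (35.9 + 38.6 + 33.2) / 3 = 35.9 s
v_surface = L / t̄ = 38.8 / 35.9 = 1.081 m/s
v_mean = 0.84 × 1.081 = 0.9079 m/s
Q = A × v_mean = 10.4 × 0.9079 = 9.442 m³/s

9.44 m³/s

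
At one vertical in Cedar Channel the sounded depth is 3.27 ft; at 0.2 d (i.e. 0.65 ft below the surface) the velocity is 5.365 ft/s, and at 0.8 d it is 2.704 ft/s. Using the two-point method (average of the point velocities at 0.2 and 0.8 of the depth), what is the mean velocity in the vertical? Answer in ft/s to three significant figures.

4.03 ft/s

v̄ = (5.365 + 2.704) / 2 = 4.035 ft/s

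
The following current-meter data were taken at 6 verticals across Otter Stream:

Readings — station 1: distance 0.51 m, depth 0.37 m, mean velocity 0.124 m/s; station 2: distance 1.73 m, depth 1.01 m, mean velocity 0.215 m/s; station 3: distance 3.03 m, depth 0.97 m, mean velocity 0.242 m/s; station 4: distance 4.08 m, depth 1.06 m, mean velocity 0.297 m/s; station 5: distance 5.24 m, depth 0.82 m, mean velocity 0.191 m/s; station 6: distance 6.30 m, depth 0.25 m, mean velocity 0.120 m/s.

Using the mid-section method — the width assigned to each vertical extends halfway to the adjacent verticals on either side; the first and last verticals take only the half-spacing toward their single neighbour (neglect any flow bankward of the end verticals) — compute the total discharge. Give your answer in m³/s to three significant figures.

w_1 = (1.73 − 0.51)/2 = 0.61 m; q_1 = 0.124 × 0.37 × 0.61 = 0.02799 m³/s
w_2 = (3.03 − 0.51)/2 = 1.26 m; q_2 = 0.215 × 1.01 × 1.26 = 0.2736 m³/s
w_3 = (4.08 − 1.73)/2 = 1.175 m; q_3 = 0.242 × 0.97 × 1.175 = 0.2758 m³/s
w_4 = (5.24 − 3.03)/2 = 1.105 m; q_4 = 0.297 × 1.06 × 1.105 = 0.3479 m³/s
w_5 = (6.30 − 4.08)/2 = 1.11 m; q_5 = 0.191 × 0.82 × 1.11 = 0.1738 m³/s
w_6 = (6.30 − 5.24)/2 = 0.53 m; q_6 = 0.120 × 0.25 × 0.53 = 0.01590 m³/s
Q = Σ qᵢ = 1.115 m³/s

1.12 m³/s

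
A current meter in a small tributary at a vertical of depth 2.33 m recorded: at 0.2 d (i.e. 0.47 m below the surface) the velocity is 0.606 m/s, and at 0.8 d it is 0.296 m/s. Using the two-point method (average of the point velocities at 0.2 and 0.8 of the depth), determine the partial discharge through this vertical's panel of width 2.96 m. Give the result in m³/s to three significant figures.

3.11 m³/s

v̄ = (0.606 + 0.296) / 2 = 0.4510 m/s
q = v̄ × d × w = 0.4510 × 2.33 × 2.96 = 3.110 m³/s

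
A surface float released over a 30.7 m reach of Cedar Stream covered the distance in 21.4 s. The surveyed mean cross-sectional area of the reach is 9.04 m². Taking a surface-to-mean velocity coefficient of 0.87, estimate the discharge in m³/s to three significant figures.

11.3 m³/s

v_surface = L / t̄ = 30.7 / 21.4 = 1.435 m/s
v_mean = 0.87 × 1.435 = 1.248 m/s
Q = A × v_mean = 9.04 × 1.248 = 11.28 m³/s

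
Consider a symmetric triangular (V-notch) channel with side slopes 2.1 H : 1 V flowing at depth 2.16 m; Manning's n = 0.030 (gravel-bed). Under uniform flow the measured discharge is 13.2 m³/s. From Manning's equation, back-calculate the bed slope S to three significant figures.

A = z·y² = 2.1×2.16² = 9.798 m²
P = 2y√(1+z²) = 2×2.16×√(1+2.1²) = 10.05 m
R = A/P = 9.798/10.05 = 0.9751 m
S = (Q·n / (1·A·R^(2/3)))² = (13.2×0.030 / (1×9.798×0.9833))² = 0.001689

0.00169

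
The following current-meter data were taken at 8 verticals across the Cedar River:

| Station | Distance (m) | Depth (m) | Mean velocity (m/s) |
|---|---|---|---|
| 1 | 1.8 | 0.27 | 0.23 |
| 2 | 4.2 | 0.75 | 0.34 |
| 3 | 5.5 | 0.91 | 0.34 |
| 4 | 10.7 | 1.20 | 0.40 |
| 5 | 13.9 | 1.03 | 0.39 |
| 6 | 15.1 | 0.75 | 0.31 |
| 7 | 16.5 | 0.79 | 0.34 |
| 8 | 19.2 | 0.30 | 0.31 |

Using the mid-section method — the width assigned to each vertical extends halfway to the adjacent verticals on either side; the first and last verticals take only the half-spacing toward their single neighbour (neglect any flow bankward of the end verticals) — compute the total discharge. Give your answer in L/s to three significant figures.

5430 L/s

w_1 = (4.2 − 1.8)/2 = 1.2 m; q_1 = 0.23 × 0.27 × 1.2 = 0.07452 m³/s
w_2 = (5.5 − 1.8)/2 = 1.85 m; q_2 = 0.34 × 0.75 × 1.85 = 0.4718 m³/s
w_3 = (10.7 − 4.2)/2 = 3.25 m; q_3 = 0.34 × 0.91 × 3.25 = 1.006 m³/s
w_4 = (13.9 − 5.5)/2 = 4.2 m; q_4 = 0.40 × 1.20 × 4.2 = 2.016 m³/s
w_5 = (15.1 − 10.7)/2 = 2.2 m; q_5 = 0.39 × 1.03 × 2.2 = 0.8837 m³/s
w_6 = (16.5 − 13.9)/2 = 1.3 m; q_6 = 0.31 × 0.75 × 1.3 = 0.3023 m³/s
w_7 = (19.2 − 15.1)/2 = 2.05 m; q_7 = 0.34 × 0.79 × 2.05 = 0.5506 m³/s
w_8 = (19.2 − 16.5)/2 = 1.35 m; q_8 = 0.31 × 0.30 × 1.35 = 0.1256 m³/s
Q = Σ qᵢ = 5.430 m³/s
= 5.430 × 1000 = 5430 L/s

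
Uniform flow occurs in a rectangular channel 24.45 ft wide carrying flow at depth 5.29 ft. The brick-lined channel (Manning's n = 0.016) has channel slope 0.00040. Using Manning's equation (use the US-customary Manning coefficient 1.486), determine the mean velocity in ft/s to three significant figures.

4.44 ft/s

A = b·y = 24.45 × 5.29 = 129.3 ft²
P = b + 2y = 24.45 + 2×5.29 = 35.03 ft
R = A/P = 129.3/35.03 = 3.692 ft
Q = (1.486/n)·A·R^(2/3)·S^(1/2) = (1.486/0.016) × 129.3 × 3.692^(2/3) × 0.00040^(1/2) = 573.9 ft³/s
V = Q/A = 573.9/129.3 = 4.437 ft/s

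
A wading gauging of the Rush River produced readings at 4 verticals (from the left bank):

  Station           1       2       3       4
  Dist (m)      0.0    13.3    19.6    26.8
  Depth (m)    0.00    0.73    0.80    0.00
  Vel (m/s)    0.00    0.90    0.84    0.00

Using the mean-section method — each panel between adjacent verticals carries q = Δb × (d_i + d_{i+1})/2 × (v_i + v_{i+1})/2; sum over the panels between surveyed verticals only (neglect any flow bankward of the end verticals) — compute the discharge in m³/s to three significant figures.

Panel 1-2: Δb = 13.3 m, d̄ = (0.00+0.73)/2 = 0.365, v̄ = (0.00+0.90)/2 = 0.45 → q = 13.3×0.365×0.45 = 2.185 m³/s
Panel 2-3: Δb = 6.3 m, d̄ = (0.73+0.80)/2 = 0.765, v̄ = (0.90+0.84)/2 = 0.87 → q = 6.3×0.765×0.87 = 4.193 m³/s
Panel 3-4: Δb = 7.2 m, d̄ = (0.80+0.00)/2 = 0.4, v̄ = (0.84+0.00)/2 = 0.42 → q = 7.2×0.4×0.42 = 1.210 m³/s
Q = Σ q = 7.587 m³/s

7.59 m³/s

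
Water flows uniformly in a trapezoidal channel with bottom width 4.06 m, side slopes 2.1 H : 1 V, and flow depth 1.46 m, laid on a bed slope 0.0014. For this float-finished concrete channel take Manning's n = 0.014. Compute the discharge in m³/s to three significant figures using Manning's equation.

A = (b + z·y)·y = (4.06 + 2.1×1.46)×1.46 = 10.40 m²
P = b + 2y√(1+z²) = 4.06 + 2×1.46×√(1+2.1²) = 10.85 m
R = A/P = 10.40/10.85 = 0.9587 m
Q = (1/n)·A·R^(2/3)·S^(1/2) = (1/0.014) × 10.40 × 0.9587^(2/3) × 0.0014^(1/2) = 27.04 m³/s

27.0 m³/s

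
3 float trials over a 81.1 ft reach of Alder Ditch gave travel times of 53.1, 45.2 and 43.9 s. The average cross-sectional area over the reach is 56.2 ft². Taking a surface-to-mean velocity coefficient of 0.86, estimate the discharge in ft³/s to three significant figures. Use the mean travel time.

t̄ = (53.1 + 45.2 + 43.9) / 3 = 47.4 s
v_surface = L / t̄ = 81.1 / 47.4 = 1.711 ft/s
v_mean = 0.86 × 1.711 = 1.471 ft/s
Q = A × v_mean = 56.2 × 1.471 = 82.69 ft³/s

82.7 ft³/s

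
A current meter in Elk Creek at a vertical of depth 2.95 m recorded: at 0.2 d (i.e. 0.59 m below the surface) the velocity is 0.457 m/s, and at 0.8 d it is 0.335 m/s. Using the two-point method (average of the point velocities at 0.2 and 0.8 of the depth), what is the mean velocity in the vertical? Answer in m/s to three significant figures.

0.396 m/s

v̄ = (0.457 + 0.335) / 2 = 0.3960 m/s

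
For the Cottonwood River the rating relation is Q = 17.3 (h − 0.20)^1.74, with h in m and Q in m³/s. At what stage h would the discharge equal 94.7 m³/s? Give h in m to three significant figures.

h − h₀ = (Q/C)^(1/b) = (94.7/17.3)^(1/1.74) = 2.657 m
h = 0.20 + 2.657 = 2.857 m

2.86 m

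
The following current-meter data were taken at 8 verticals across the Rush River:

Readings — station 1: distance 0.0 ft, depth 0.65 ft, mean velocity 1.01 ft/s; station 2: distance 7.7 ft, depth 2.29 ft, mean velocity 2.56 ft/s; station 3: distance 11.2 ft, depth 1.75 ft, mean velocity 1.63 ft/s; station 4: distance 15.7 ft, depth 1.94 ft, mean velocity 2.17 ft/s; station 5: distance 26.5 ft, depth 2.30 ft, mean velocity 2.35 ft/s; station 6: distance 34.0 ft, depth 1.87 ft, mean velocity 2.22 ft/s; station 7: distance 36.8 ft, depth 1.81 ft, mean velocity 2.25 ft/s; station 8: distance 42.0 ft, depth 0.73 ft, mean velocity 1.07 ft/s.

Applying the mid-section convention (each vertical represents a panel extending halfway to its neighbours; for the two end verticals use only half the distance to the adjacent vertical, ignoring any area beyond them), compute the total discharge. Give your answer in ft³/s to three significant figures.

w_1 = (7.7 − 0.0)/2 = 3.85 ft; q_1 = 1.01 × 0.65 × 3.85 = 2.528 ft³/s
w_2 = (11.2 − 0.0)/2 = 5.6 ft; q_2 = 2.56 × 2.29 × 5.6 = 32.83 ft³/s
w_3 = (15.7 − 7.7)/2 = 4 ft; q_3 = 1.63 × 1.75 × 4 = 11.41 ft³/s
w_4 = (26.5 − 11.2)/2 = 7.65 ft; q_4 = 2.17 × 1.94 × 7.65 = 32.20 ft³/s
w_5 = (34.0 − 15.7)/2 = 9.15 ft; q_5 = 2.35 × 2.30 × 9.15 = 49.46 ft³/s
w_6 = (36.8 − 26.5)/2 = 5.15 ft; q_6 = 2.22 × 1.87 × 5.15 = 21.38 ft³/s
w_7 = (42.0 − 34.0)/2 = 4 ft; q_7 = 2.25 × 1.81 × 4 = 16.29 ft³/s
w_8 = (42.0 − 36.8)/2 = 2.6 ft; q_8 = 1.07 × 0.73 × 2.6 = 2.031 ft³/s
Q = Σ qᵢ = 168.1 ft³/s

168 ft³/s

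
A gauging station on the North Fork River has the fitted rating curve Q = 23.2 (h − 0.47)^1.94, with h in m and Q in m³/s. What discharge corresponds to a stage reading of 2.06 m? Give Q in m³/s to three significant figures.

57.0 m³/s

Q = 23.2 × (2.06 − 0.47)^1.94 = 23.2 × 1.59^1.94 = 57.04 m³/s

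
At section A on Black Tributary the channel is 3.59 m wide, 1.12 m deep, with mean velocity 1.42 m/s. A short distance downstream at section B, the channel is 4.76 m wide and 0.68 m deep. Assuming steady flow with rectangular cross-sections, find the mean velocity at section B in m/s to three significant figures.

Q = A₁V₁ = (3.59×1.12) × 1.42 = 5.710 m³/s
A₂ = 4.76 × 0.68 = 3.237 m²
V₂ = Q/A₂ = 5.710/3.237 = 1.764 m/s

1.76 m/s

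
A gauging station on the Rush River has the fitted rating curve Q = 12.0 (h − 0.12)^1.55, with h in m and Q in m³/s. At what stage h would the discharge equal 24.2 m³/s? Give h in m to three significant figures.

1.69 m

h − h₀ = (Q/C)^(1/b) = (24.2/12.0)^(1/1.55) = 1.572 m
h = 0.12 + 1.572 = 1.692 m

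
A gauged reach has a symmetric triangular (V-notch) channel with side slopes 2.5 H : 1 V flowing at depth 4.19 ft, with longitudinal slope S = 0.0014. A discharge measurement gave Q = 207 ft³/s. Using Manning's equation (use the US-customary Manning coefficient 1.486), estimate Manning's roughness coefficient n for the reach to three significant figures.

A = z·y² = 2.5×4.19² = 43.89 ft²
P = 2y√(1+z²) = 2×4.19×√(1+2.5²) = 22.56 ft
R = A/P = 43.89/22.56 = 1.945 ft
n = (1.486/Q)·A·R^(2/3)·S^(1/2) = (1.486/207) × 43.89 × 1.558 × 0.03742 = 0.01837

0.0184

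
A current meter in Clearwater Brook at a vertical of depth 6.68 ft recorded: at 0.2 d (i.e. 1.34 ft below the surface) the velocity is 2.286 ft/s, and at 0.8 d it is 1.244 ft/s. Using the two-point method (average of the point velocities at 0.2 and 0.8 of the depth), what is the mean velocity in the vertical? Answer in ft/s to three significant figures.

v̄ = (2.286 + 1.244) / 2 = 1.765 ft/s

1.77 ft/s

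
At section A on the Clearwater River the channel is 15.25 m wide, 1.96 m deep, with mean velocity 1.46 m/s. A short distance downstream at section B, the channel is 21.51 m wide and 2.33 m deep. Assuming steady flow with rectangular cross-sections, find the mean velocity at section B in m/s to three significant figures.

Q = A₁V₁ = (15.25×1.96) × 1.46 = 43.64 m³/s
A₂ = 21.51 × 2.33 = 50.12 m²
V₂ = Q/A₂ = 43.64/50.12 = 0.8707 m/s

0.871 m/s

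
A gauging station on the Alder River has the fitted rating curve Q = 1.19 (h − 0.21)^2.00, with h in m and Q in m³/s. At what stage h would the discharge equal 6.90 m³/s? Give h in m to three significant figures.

h − h₀ = (Q/C)^(1/b) = (6.90/1.19)^(1/2.00) = 2.408 m
h = 0.21 + 2.408 = 2.618 m

2.62 m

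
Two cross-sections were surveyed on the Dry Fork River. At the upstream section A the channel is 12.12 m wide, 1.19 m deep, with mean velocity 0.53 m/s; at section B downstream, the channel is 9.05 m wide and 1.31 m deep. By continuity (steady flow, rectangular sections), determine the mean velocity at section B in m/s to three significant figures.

Q = A₁V₁ = (12.12×1.19) × 0.53 = 7.644 m³/s
A₂ = 9.05 × 1.31 = 11.86 m²
V₂ = Q/A₂ = 7.644/11.86 = 0.6448 m/s

0.645 m/s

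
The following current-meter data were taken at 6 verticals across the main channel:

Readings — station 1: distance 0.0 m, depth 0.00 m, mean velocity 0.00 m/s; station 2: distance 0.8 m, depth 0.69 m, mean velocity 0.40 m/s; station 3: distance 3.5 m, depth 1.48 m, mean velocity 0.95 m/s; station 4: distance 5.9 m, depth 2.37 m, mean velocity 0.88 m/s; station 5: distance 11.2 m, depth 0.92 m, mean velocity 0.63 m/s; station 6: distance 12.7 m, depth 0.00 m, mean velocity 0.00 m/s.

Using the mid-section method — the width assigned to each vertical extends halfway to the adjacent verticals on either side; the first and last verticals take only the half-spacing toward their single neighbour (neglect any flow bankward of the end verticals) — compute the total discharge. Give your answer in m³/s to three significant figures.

w_2 = (3.5 − 0.0)/2 = 1.75 m; q_2 = 0.40 × 0.69 × 1.75 = 0.4830 m³/s
w_3 = (5.9 − 0.8)/2 = 2.55 m; q_3 = 0.95 × 1.48 × 2.55 = 3.585 m³/s
w_4 = (11.2 − 3.5)/2 = 3.85 m; q_4 = 0.88 × 2.37 × 3.85 = 8.030 m³/s
w_5 = (12.7 − 5.9)/2 = 3.4 m; q_5 = 0.63 × 0.92 × 3.4 = 1.971 m³/s
Stations 1, 6 contribute zero (depth or velocity is 0).
Q = Σ qᵢ = 14.07 m³/s

14.1 m³/s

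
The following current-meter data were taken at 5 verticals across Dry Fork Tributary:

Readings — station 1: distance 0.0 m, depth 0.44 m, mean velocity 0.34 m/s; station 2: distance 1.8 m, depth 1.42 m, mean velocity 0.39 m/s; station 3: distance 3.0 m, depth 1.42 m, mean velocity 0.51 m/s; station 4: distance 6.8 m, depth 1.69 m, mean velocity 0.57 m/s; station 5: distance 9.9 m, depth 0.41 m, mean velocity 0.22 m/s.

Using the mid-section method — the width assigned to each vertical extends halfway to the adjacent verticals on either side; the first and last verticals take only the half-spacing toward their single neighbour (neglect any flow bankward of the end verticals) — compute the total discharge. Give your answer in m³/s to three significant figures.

w_1 = (1.8 − 0.0)/2 = 0.9 m; q_1 = 0.34 × 0.44 × 0.9 = 0.1346 m³/s
w_2 = (3.0 − 0.0)/2 = 1.5 m; q_2 = 0.39 × 1.42 × 1.5 = 0.8307 m³/s
w_3 = (6.8 − 1.8)/2 = 2.5 m; q_3 = 0.51 × 1.42 × 2.5 = 1.811 m³/s
w_4 = (9.9 − 3.0)/2 = 3.45 m; q_4 = 0.57 × 1.69 × 3.45 = 3.323 m³/s
w_5 = (9.9 − 6.8)/2 = 1.55 m; q_5 = 0.22 × 0.41 × 1.55 = 0.1398 m³/s
Q = Σ qᵢ = 6.239 m³/s

6.24 m³/s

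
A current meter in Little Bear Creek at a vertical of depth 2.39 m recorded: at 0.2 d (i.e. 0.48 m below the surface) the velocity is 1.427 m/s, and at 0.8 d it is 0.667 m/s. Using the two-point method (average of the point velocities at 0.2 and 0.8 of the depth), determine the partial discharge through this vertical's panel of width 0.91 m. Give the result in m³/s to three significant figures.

2.28 m³/s

v̄ = (1.427 + 0.667) / 2 = 1.047 m/s
q = v̄ × d × w = 1.047 × 2.39 × 0.91 = 2.277 m³/s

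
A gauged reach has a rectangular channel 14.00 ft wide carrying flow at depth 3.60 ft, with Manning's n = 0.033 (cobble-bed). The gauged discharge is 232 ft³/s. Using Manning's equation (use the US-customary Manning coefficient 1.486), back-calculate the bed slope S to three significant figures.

A = b·y = 14.00 × 3.60 = 50.40 ft²
P = b + 2y = 14.00 + 2×3.60 = 21.20 ft
R = A/P = 50.40/21.20 = 2.377 ft
S = (Q·n / (1.486·A·R^(2/3)))² = (232×0.033 / (1.486×50.40×1.781))² = 0.003293

0.00329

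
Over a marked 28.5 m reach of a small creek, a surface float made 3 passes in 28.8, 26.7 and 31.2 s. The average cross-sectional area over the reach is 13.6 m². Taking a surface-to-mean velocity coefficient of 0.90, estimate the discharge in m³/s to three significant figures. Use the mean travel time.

12.1 m³/s

t̄ = (28.8 + 26.7 + 31.2) / 3 = 28.9 s
v_surface = L / t̄ = 28.5 / 28.9 = 0.9862 m/s
v_mean = 0.90 × 0.9862 = 0.8875 m/s
Q = A × v_mean = 13.6 × 0.8875 = 12.07 m³/s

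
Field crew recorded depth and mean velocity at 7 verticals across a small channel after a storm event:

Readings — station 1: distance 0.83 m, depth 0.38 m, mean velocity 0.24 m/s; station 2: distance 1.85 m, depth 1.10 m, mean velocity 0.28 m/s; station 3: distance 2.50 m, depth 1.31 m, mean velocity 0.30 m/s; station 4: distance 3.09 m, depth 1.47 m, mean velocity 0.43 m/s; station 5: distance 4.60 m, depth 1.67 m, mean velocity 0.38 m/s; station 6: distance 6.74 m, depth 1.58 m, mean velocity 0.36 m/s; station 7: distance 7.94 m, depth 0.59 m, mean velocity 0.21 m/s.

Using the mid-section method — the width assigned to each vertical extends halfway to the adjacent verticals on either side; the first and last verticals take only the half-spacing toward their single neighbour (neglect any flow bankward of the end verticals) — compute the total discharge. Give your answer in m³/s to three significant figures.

w_1 = (1.85 − 0.83)/2 = 0.51 m; q_1 = 0.24 × 0.38 × 0.51 = 0.04651 m³/s
w_2 = (2.50 − 0.83)/2 = 0.835 m; q_2 = 0.28 × 1.10 × 0.835 = 0.2572 m³/s
w_3 = (3.09 − 1.85)/2 = 0.62 m; q_3 = 0.30 × 1.31 × 0.62 = 0.2437 m³/s
w_4 = (4.60 − 2.50)/2 = 1.05 m; q_4 = 0.43 × 1.47 × 1.05 = 0.6637 m³/s
w_5 = (6.74 − 3.09)/2 = 1.825 m; q_5 = 0.38 × 1.67 × 1.825 = 1.158 m³/s
w_6 = (7.94 − 4.60)/2 = 1.67 m; q_6 = 0.36 × 1.58 × 1.67 = 0.9499 m³/s
w_7 = (7.94 − 6.74)/2 = 0.6 m; q_7 = 0.21 × 0.59 × 0.6 = 0.07434 m³/s
Q = Σ qᵢ = 3.393 m³/s

3.39 m³/s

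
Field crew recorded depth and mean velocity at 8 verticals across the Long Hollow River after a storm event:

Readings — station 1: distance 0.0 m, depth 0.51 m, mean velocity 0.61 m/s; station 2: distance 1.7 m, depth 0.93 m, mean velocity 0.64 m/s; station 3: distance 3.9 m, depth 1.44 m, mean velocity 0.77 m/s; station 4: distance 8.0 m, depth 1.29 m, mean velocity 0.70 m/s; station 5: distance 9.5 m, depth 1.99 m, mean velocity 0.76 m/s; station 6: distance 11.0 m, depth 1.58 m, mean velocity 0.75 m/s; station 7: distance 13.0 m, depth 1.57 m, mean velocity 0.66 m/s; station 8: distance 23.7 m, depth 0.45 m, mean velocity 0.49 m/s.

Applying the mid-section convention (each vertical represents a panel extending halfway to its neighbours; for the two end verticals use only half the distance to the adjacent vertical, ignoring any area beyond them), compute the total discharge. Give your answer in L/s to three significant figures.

w_1 = (1.7 − 0.0)/2 = 0.85 m; q_1 = 0.61 × 0.51 × 0.85 = 0.2644 m³/s
w_2 = (3.9 − 0.0)/2 = 1.95 m; q_2 = 0.64 × 0.93 × 1.95 = 1.161 m³/s
w_3 = (8.0 − 1.7)/2 = 3.15 m; q_3 = 0.77 × 1.44 × 3.15 = 3.493 m³/s
w_4 = (9.5 − 3.9)/2 = 2.8 m; q_4 = 0.70 × 1.29 × 2.8 = 2.528 m³/s
w_5 = (11.0 − 8.0)/2 = 1.5 m; q_5 = 0.76 × 1.99 × 1.5 = 2.269 m³/s
w_6 = (13.0 − 9.5)/2 = 1.75 m; q_6 = 0.75 × 1.58 × 1.75 = 2.074 m³/s
w_7 = (23.7 − 11.0)/2 = 6.35 m; q_7 = 0.66 × 1.57 × 6.35 = 6.580 m³/s
w_8 = (23.7 − 13.0)/2 = 5.35 m; q_8 = 0.49 × 0.45 × 5.35 = 1.180 m³/s
Q = Σ qᵢ = 19.55 m³/s
= 19.55 × 1000 = 19550 L/s

19500 L/s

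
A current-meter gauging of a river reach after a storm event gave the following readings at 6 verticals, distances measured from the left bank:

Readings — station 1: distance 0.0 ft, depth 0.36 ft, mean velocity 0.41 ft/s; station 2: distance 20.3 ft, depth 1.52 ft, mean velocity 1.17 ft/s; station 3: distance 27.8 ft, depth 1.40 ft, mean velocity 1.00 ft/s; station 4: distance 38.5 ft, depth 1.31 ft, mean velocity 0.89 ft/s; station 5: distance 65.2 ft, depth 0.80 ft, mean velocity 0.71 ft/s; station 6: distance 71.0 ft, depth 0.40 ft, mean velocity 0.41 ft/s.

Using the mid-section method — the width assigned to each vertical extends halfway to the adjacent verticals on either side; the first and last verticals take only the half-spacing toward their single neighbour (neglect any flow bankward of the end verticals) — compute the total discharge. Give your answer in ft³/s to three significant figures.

70.5 ft³/s

w_1 = (20.3 − 0.0)/2 = 10.15 ft; q_1 = 0.41 × 0.36 × 10.15 = 1.498 ft³/s
w_2 = (27.8 − 0.0)/2 = 13.9 ft; q_2 = 1.17 × 1.52 × 13.9 = 24.72 ft³/s
w_3 = (38.5 − 20.3)/2 = 9.1 ft; q_3 = 1.00 × 1.40 × 9.1 = 12.74 ft³/s
w_4 = (65.2 − 27.8)/2 = 18.7 ft; q_4 = 0.89 × 1.31 × 18.7 = 21.80 ft³/s
w_5 = (71.0 − 38.5)/2 = 16.25 ft; q_5 = 0.71 × 0.80 × 16.25 = 9.230 ft³/s
w_6 = (71.0 − 65.2)/2 = 2.9 ft; q_6 = 0.41 × 0.40 × 2.9 = 0.4756 ft³/s
Q = Σ qᵢ = 70.47 ft³/s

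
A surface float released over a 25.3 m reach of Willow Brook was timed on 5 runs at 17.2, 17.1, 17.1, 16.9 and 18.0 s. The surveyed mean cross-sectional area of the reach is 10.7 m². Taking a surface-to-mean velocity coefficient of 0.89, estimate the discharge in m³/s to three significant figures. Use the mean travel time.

t̄ = (17.2 + 17.1 + 17.1 + 16.9 + 18.0) / 5 = 17.26 s
v_surface = L / t̄ = 25.3 / 17.26 = 1.466 m/s
v_mean = 0.89 × 1.466 = 1.305 m/s
Q = A × v_mean = 10.7 × 1.305 = 13.96 m³/s

14.0 m³/s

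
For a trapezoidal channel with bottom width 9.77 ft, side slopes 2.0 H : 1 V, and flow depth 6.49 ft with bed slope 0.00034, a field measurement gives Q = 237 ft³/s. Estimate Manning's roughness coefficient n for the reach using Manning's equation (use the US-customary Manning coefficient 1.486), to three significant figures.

A = (b + z·y)·y = (9.77 + 2.0×6.49)×6.49 = 147.6 ft²
P = b + 2y√(1+z²) = 9.77 + 2×6.49×√(1+2.0²) = 38.79 ft
R = A/P = 147.6/38.79 = 3.806 ft
n = (1.486/Q)·A·R^(2/3)·S^(1/2) = (1.486/237) × 147.6 × 2.438 × 0.01844 = 0.04161

0.0416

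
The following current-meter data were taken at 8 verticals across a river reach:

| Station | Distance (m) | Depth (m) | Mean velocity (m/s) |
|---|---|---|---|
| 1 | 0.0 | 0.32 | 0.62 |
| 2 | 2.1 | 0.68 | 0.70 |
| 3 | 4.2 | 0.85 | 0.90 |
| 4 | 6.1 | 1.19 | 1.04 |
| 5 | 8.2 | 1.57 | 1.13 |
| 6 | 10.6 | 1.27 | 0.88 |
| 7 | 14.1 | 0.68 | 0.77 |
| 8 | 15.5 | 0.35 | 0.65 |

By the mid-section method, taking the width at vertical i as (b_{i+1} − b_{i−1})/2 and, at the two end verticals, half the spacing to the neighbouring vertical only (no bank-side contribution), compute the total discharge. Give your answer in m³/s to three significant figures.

w_1 = (2.1 − 0.0)/2 = 1.05 m; q_1 = 0.62 × 0.32 × 1.05 = 0.2083 m³/s
w_2 = (4.2 − 0.0)/2 = 2.1 m; q_2 = 0.70 × 0.68 × 2.1 = 0.9996 m³/s
w_3 = (6.1 − 2.1)/2 = 2 m; q_3 = 0.90 × 0.85 × 2 = 1.530 m³/s
w_4 = (8.2 − 4.2)/2 = 2 m; q_4 = 1.04 × 1.19 × 2 = 2.475 m³/s
w_5 = (10.6 − 6.1)/2 = 2.25 m; q_5 = 1.13 × 1.57 × 2.25 = 3.992 m³/s
w_6 = (14.1 − 8.2)/2 = 2.95 m; q_6 = 0.88 × 1.27 × 2.95 = 3.297 m³/s
w_7 = (15.5 − 10.6)/2 = 2.45 m; q_7 = 0.77 × 0.68 × 2.45 = 1.283 m³/s
w_8 = (15.5 − 14.1)/2 = 0.7 m; q_8 = 0.65 × 0.35 × 0.7 = 0.1593 m³/s
Q = Σ qᵢ = 13.94 m³/s

13.9 m³/s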